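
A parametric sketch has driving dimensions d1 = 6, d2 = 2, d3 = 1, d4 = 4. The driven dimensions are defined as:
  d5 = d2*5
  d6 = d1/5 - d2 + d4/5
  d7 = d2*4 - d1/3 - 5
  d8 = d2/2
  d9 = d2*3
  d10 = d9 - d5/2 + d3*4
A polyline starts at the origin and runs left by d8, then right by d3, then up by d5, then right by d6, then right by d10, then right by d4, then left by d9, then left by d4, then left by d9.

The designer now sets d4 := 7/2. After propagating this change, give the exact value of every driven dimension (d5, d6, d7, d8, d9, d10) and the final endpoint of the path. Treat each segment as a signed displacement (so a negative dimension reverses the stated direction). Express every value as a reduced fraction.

d5 = 10
d6 = -1/10
d7 = 1
d8 = 1
d9 = 6
d10 = 5
endpoint = (-71/10, 10)

Apply edit: d4 := 7/2
  d5 = d2*5 = 10
  d6 = d1/5 - d2 + d4/5 = -1/10
  d7 = d2*4 - d1/3 - 5 = 1
  d8 = d2/2 = 1
  d9 = d2*3 = 6
  d10 = d9 - d5/2 + d3*4 = 5
Walk from origin (0, 0):
  seg 1: left by d8 = 1 → (-1, 0)
  seg 2: right by d3 = 1 → (0, 0)
  seg 3: up by d5 = 10 → (0, 10)
  seg 4: right by d6 = -1/10 → (-1/10, 10)
  seg 5: right by d10 = 5 → (49/10, 10)
  seg 6: right by d4 = 7/2 → (42/5, 10)
  seg 7: left by d9 = 6 → (12/5, 10)
  seg 8: left by d4 = 7/2 → (-11/10, 10)
  seg 9: left by d9 = 6 → (-71/10, 10)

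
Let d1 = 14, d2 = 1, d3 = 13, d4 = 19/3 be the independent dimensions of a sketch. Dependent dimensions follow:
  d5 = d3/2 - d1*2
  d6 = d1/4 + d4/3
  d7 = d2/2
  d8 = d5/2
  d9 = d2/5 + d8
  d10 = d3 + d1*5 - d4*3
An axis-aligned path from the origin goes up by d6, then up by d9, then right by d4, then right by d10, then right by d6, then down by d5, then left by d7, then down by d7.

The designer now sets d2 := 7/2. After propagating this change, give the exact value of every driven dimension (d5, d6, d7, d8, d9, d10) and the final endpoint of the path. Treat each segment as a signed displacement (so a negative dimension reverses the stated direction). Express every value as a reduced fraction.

Apply edit: d2 := 7/2
  d5 = d3/2 - d1*2 = -43/2
  d6 = d1/4 + d4/3 = 101/18
  d7 = d2/2 = 7/4
  d8 = d5/2 = -43/4
  d9 = d2/5 + d8 = -201/20
  d10 = d3 + d1*5 - d4*3 = 64
Walk from origin (0, 0):
  seg 1: up by d6 = 101/18 → (0, 101/18)
  seg 2: up by d9 = -201/20 → (0, -799/180)
  seg 3: right by d4 = 19/3 → (19/3, -799/180)
  seg 4: right by d10 = 64 → (211/3, -799/180)
  seg 5: right by d6 = 101/18 → (1367/18, -799/180)
  seg 6: down by d5 = -43/2 → (1367/18, 3071/180)
  seg 7: left by d7 = 7/4 → (2671/36, 3071/180)
  seg 8: down by d7 = 7/4 → (2671/36, 689/45)

d5 = -43/2
d6 = 101/18
d7 = 7/4
d8 = -43/4
d9 = -201/20
d10 = 64
endpoint = (2671/36, 689/45)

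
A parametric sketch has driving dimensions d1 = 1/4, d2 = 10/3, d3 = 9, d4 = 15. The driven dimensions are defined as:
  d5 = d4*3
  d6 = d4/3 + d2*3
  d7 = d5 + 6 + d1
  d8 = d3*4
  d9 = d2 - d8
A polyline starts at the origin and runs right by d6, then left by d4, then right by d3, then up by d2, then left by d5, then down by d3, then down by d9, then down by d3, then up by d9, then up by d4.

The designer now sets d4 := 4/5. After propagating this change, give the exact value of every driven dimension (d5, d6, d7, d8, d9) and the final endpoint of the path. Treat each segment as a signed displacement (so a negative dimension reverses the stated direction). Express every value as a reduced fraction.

d5 = 12/5
d6 = 154/15
d7 = 173/20
d8 = 36
d9 = -98/3
endpoint = (241/15, -208/15)

Apply edit: d4 := 4/5
  d5 = d4*3 = 12/5
  d6 = d4/3 + d2*3 = 154/15
  d7 = d5 + 6 + d1 = 173/20
  d8 = d3*4 = 36
  d9 = d2 - d8 = -98/3
Walk from origin (0, 0):
  seg 1: right by d6 = 154/15 → (154/15, 0)
  seg 2: left by d4 = 4/5 → (142/15, 0)
  seg 3: right by d3 = 9 → (277/15, 0)
  seg 4: up by d2 = 10/3 → (277/15, 10/3)
  seg 5: left by d5 = 12/5 → (241/15, 10/3)
  seg 6: down by d3 = 9 → (241/15, -17/3)
  seg 7: down by d9 = -98/3 → (241/15, 27)
  seg 8: down by d3 = 9 → (241/15, 18)
  seg 9: up by d9 = -98/3 → (241/15, -44/3)
  seg 10: up by d4 = 4/5 → (241/15, -208/15)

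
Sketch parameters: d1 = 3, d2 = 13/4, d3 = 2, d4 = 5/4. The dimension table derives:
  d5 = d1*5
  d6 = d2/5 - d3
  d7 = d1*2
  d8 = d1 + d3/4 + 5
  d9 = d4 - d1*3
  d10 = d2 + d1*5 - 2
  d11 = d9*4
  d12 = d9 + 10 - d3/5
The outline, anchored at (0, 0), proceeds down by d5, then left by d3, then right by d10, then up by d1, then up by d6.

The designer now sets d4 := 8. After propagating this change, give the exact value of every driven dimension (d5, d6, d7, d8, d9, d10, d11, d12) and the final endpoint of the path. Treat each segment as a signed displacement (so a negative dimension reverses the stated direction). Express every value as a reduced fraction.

Apply edit: d4 := 8
  d5 = d1*5 = 15
  d6 = d2/5 - d3 = -27/20
  d7 = d1*2 = 6
  d8 = d1 + d3/4 + 5 = 17/2
  d9 = d4 - d1*3 = -1
  d10 = d2 + d1*5 - 2 = 65/4
  d11 = d9*4 = -4
  d12 = d9 + 10 - d3/5 = 43/5
Walk from origin (0, 0):
  seg 1: down by d5 = 15 → (0, -15)
  seg 2: left by d3 = 2 → (-2, -15)
  seg 3: right by d10 = 65/4 → (57/4, -15)
  seg 4: up by d1 = 3 → (57/4, -12)
  seg 5: up by d6 = -27/20 → (57/4, -267/20)

d5 = 15
d6 = -27/20
d7 = 6
d8 = 17/2
d9 = -1
d10 = 65/4
d11 = -4
d12 = 43/5
endpoint = (57/4, -267/20)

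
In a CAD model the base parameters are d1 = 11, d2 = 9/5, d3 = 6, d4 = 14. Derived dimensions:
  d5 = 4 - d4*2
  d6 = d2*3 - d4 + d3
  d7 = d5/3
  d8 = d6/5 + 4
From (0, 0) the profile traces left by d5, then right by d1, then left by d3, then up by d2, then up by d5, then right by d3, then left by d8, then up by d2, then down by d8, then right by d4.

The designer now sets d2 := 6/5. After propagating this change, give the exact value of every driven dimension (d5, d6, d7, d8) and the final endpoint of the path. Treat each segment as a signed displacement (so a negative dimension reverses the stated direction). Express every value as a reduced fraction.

Apply edit: d2 := 6/5
  d5 = 4 - d4*2 = -24
  d6 = d2*3 - d4 + d3 = -22/5
  d7 = d5/3 = -8
  d8 = d6/5 + 4 = 78/25
Walk from origin (0, 0):
  seg 1: left by d5 = -24 → (24, 0)
  seg 2: right by d1 = 11 → (35, 0)
  seg 3: left by d3 = 6 → (29, 0)
  seg 4: up by d2 = 6/5 → (29, 6/5)
  seg 5: up by d5 = -24 → (29, -114/5)
  seg 6: right by d3 = 6 → (35, -114/5)
  seg 7: left by d8 = 78/25 → (797/25, -114/5)
  seg 8: up by d2 = 6/5 → (797/25, -108/5)
  seg 9: down by d8 = 78/25 → (797/25, -618/25)
  seg 10: right by d4 = 14 → (1147/25, -618/25)

d5 = -24
d6 = -22/5
d7 = -8
d8 = 78/25
endpoint = (1147/25, -618/25)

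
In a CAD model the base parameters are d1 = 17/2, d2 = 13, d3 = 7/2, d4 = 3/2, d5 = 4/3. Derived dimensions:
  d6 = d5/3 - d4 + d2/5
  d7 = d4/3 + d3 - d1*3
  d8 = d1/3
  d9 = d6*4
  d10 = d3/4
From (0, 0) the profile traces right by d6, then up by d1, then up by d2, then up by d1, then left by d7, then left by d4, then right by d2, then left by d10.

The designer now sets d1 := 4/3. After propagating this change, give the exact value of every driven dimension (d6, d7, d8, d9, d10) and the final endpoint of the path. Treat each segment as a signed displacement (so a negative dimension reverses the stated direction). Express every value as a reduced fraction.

Apply edit: d1 := 4/3
  d6 = d5/3 - d4 + d2/5 = 139/90
  d7 = d4/3 + d3 - d1*3 = 0
  d8 = d1/3 = 4/9
  d9 = d6*4 = 278/45
  d10 = d3/4 = 7/8
Walk from origin (0, 0):
  seg 1: right by d6 = 139/90 → (139/90, 0)
  seg 2: up by d1 = 4/3 → (139/90, 4/3)
  seg 3: up by d2 = 13 → (139/90, 43/3)
  seg 4: up by d1 = 4/3 → (139/90, 47/3)
  seg 5: left by d7 = 0 → (139/90, 47/3)
  seg 6: left by d4 = 3/2 → (2/45, 47/3)
  seg 7: right by d2 = 13 → (587/45, 47/3)
  seg 8: left by d10 = 7/8 → (4381/360, 47/3)

d6 = 139/90
d7 = 0
d8 = 4/9
d9 = 278/45
d10 = 7/8
endpoint = (4381/360, 47/3)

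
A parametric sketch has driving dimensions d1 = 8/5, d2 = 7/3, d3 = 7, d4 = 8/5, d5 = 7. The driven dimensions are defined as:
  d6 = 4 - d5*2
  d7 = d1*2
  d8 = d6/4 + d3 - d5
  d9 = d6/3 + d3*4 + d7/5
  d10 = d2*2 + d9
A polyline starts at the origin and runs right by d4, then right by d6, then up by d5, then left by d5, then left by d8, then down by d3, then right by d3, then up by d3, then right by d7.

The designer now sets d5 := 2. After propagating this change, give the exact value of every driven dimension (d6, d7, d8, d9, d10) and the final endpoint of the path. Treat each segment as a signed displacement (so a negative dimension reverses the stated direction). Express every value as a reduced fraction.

Apply edit: d5 := 2
  d6 = 4 - d5*2 = 0
  d7 = d1*2 = 16/5
  d8 = d6/4 + d3 - d5 = 5
  d9 = d6/3 + d3*4 + d7/5 = 716/25
  d10 = d2*2 + d9 = 2498/75
Walk from origin (0, 0):
  seg 1: right by d4 = 8/5 → (8/5, 0)
  seg 2: right by d6 = 0 → (8/5, 0)
  seg 3: up by d5 = 2 → (8/5, 2)
  seg 4: left by d5 = 2 → (-2/5, 2)
  seg 5: left by d8 = 5 → (-27/5, 2)
  seg 6: down by d3 = 7 → (-27/5, -5)
  seg 7: right by d3 = 7 → (8/5, -5)
  seg 8: up by d3 = 7 → (8/5, 2)
  seg 9: right by d7 = 16/5 → (24/5, 2)

d6 = 0
d7 = 16/5
d8 = 5
d9 = 716/25
d10 = 2498/75
endpoint = (24/5, 2)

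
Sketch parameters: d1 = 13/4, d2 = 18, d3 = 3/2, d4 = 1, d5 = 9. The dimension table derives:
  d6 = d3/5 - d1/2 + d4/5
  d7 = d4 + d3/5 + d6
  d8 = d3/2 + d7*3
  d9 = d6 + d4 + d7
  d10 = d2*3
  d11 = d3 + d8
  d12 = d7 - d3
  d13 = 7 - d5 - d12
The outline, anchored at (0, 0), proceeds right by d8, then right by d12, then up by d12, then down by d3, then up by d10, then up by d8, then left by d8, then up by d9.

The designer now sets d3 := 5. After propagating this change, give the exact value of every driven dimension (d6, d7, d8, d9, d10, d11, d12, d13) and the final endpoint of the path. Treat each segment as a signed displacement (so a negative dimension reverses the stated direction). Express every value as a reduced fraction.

Apply edit: d3 := 5
  d6 = d3/5 - d1/2 + d4/5 = -17/40
  d7 = d4 + d3/5 + d6 = 63/40
  d8 = d3/2 + d7*3 = 289/40
  d9 = d6 + d4 + d7 = 43/20
  d10 = d2*3 = 54
  d11 = d3 + d8 = 489/40
  d12 = d7 - d3 = -137/40
  d13 = 7 - d5 - d12 = 57/40
Walk from origin (0, 0):
  seg 1: right by d8 = 289/40 → (289/40, 0)
  seg 2: right by d12 = -137/40 → (19/5, 0)
  seg 3: up by d12 = -137/40 → (19/5, -137/40)
  seg 4: down by d3 = 5 → (19/5, -337/40)
  seg 5: up by d10 = 54 → (19/5, 1823/40)
  seg 6: up by d8 = 289/40 → (19/5, 264/5)
  seg 7: left by d8 = 289/40 → (-137/40, 264/5)
  seg 8: up by d9 = 43/20 → (-137/40, 1099/20)

d6 = -17/40
d7 = 63/40
d8 = 289/40
d9 = 43/20
d10 = 54
d11 = 489/40
d12 = -137/40
d13 = 57/40
endpoint = (-137/40, 1099/20)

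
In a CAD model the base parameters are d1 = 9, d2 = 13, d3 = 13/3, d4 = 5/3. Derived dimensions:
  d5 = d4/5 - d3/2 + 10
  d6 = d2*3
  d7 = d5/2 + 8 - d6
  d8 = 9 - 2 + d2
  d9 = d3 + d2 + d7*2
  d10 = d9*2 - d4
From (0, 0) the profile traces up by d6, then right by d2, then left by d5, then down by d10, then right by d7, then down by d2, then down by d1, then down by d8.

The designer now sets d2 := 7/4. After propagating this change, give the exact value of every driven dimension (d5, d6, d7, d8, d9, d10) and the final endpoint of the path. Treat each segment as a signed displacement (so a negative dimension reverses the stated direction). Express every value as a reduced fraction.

Apply edit: d2 := 7/4
  d5 = d4/5 - d3/2 + 10 = 49/6
  d6 = d2*3 = 21/4
  d7 = d5/2 + 8 - d6 = 41/6
  d8 = 9 - 2 + d2 = 35/4
  d9 = d3 + d2 + d7*2 = 79/4
  d10 = d9*2 - d4 = 227/6
Walk from origin (0, 0):
  seg 1: up by d6 = 21/4 → (0, 21/4)
  seg 2: right by d2 = 7/4 → (7/4, 21/4)
  seg 3: left by d5 = 49/6 → (-77/12, 21/4)
  seg 4: down by d10 = 227/6 → (-77/12, -391/12)
  seg 5: right by d7 = 41/6 → (5/12, -391/12)
  seg 6: down by d2 = 7/4 → (5/12, -103/3)
  seg 7: down by d1 = 9 → (5/12, -130/3)
  seg 8: down by d8 = 35/4 → (5/12, -625/12)

d5 = 49/6
d6 = 21/4
d7 = 41/6
d8 = 35/4
d9 = 79/4
d10 = 227/6
endpoint = (5/12, -625/12)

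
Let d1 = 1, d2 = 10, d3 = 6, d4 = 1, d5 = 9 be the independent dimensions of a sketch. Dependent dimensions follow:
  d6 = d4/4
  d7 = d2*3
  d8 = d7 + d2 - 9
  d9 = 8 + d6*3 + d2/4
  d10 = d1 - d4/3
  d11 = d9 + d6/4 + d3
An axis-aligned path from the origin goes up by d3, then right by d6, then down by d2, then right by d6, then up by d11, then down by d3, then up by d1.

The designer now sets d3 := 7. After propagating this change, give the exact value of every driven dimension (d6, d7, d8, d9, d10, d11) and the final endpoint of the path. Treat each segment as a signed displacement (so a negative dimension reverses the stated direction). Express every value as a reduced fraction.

d6 = 1/4
d7 = 30
d8 = 31
d9 = 45/4
d10 = 2/3
d11 = 293/16
endpoint = (1/2, 149/16)

Apply edit: d3 := 7
  d6 = d4/4 = 1/4
  d7 = d2*3 = 30
  d8 = d7 + d2 - 9 = 31
  d9 = 8 + d6*3 + d2/4 = 45/4
  d10 = d1 - d4/3 = 2/3
  d11 = d9 + d6/4 + d3 = 293/16
Walk from origin (0, 0):
  seg 1: up by d3 = 7 → (0, 7)
  seg 2: right by d6 = 1/4 → (1/4, 7)
  seg 3: down by d2 = 10 → (1/4, -3)
  seg 4: right by d6 = 1/4 → (1/2, -3)
  seg 5: up by d11 = 293/16 → (1/2, 245/16)
  seg 6: down by d3 = 7 → (1/2, 133/16)
  seg 7: up by d1 = 1 → (1/2, 149/16)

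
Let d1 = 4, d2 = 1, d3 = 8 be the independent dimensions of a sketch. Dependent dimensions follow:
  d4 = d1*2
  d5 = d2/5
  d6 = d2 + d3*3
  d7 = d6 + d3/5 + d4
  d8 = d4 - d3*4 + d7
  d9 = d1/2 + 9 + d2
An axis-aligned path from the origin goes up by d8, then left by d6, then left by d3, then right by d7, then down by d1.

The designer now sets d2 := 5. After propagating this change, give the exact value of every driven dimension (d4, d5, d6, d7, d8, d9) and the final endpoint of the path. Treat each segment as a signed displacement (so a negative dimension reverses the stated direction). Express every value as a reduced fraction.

d4 = 8
d5 = 1
d6 = 29
d7 = 193/5
d8 = 73/5
d9 = 16
endpoint = (8/5, 53/5)

Apply edit: d2 := 5
  d4 = d1*2 = 8
  d5 = d2/5 = 1
  d6 = d2 + d3*3 = 29
  d7 = d6 + d3/5 + d4 = 193/5
  d8 = d4 - d3*4 + d7 = 73/5
  d9 = d1/2 + 9 + d2 = 16
Walk from origin (0, 0):
  seg 1: up by d8 = 73/5 → (0, 73/5)
  seg 2: left by d6 = 29 → (-29, 73/5)
  seg 3: left by d3 = 8 → (-37, 73/5)
  seg 4: right by d7 = 193/5 → (8/5, 73/5)
  seg 5: down by d1 = 4 → (8/5, 53/5)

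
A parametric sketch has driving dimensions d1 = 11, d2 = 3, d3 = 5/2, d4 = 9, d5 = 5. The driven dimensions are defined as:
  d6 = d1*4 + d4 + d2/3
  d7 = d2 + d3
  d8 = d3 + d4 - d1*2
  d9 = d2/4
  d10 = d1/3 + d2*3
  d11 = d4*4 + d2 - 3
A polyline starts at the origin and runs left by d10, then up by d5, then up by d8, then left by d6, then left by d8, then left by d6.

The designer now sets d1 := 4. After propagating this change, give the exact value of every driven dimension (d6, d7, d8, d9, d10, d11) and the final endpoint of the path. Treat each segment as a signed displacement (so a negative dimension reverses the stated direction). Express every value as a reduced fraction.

d6 = 26
d7 = 11/2
d8 = 7/2
d9 = 3/4
d10 = 31/3
d11 = 36
endpoint = (-395/6, 17/2)

Apply edit: d1 := 4
  d6 = d1*4 + d4 + d2/3 = 26
  d7 = d2 + d3 = 11/2
  d8 = d3 + d4 - d1*2 = 7/2
  d9 = d2/4 = 3/4
  d10 = d1/3 + d2*3 = 31/3
  d11 = d4*4 + d2 - 3 = 36
Walk from origin (0, 0):
  seg 1: left by d10 = 31/3 → (-31/3, 0)
  seg 2: up by d5 = 5 → (-31/3, 5)
  seg 3: up by d8 = 7/2 → (-31/3, 17/2)
  seg 4: left by d6 = 26 → (-109/3, 17/2)
  seg 5: left by d8 = 7/2 → (-239/6, 17/2)
  seg 6: left by d6 = 26 → (-395/6, 17/2)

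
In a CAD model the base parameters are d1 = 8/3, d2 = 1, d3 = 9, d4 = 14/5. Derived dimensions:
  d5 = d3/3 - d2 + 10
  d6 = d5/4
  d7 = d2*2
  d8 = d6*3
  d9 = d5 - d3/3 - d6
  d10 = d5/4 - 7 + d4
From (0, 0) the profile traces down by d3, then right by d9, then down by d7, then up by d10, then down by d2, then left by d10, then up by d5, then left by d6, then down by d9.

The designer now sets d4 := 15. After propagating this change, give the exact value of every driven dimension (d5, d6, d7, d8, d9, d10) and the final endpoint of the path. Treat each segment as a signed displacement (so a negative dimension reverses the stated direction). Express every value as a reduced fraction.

d5 = 12
d6 = 3
d7 = 2
d8 = 9
d9 = 6
d10 = 11
endpoint = (-8, 5)

Apply edit: d4 := 15
  d5 = d3/3 - d2 + 10 = 12
  d6 = d5/4 = 3
  d7 = d2*2 = 2
  d8 = d6*3 = 9
  d9 = d5 - d3/3 - d6 = 6
  d10 = d5/4 - 7 + d4 = 11
Walk from origin (0, 0):
  seg 1: down by d3 = 9 → (0, -9)
  seg 2: right by d9 = 6 → (6, -9)
  seg 3: down by d7 = 2 → (6, -11)
  seg 4: up by d10 = 11 → (6, 0)
  seg 5: down by d2 = 1 → (6, -1)
  seg 6: left by d10 = 11 → (-5, -1)
  seg 7: up by d5 = 12 → (-5, 11)
  seg 8: left by d6 = 3 → (-8, 11)
  seg 9: down by d9 = 6 → (-8, 5)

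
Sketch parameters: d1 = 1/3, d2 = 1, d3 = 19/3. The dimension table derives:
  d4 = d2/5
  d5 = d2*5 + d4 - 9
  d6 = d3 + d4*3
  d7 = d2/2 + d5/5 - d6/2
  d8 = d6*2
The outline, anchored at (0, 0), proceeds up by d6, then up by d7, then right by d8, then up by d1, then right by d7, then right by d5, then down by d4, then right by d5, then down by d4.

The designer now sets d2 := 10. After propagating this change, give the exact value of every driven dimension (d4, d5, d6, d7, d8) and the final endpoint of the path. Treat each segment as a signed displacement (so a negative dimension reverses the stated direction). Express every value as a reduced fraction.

d4 = 2
d5 = 43
d6 = 37/3
d7 = 223/30
d8 = 74/3
endpoint = (1181/10, 161/10)

Apply edit: d2 := 10
  d4 = d2/5 = 2
  d5 = d2*5 + d4 - 9 = 43
  d6 = d3 + d4*3 = 37/3
  d7 = d2/2 + d5/5 - d6/2 = 223/30
  d8 = d6*2 = 74/3
Walk from origin (0, 0):
  seg 1: up by d6 = 37/3 → (0, 37/3)
  seg 2: up by d7 = 223/30 → (0, 593/30)
  seg 3: right by d8 = 74/3 → (74/3, 593/30)
  seg 4: up by d1 = 1/3 → (74/3, 201/10)
  seg 5: right by d7 = 223/30 → (321/10, 201/10)
  seg 6: right by d5 = 43 → (751/10, 201/10)
  seg 7: down by d4 = 2 → (751/10, 181/10)
  seg 8: right by d5 = 43 → (1181/10, 181/10)
  seg 9: down by d4 = 2 → (1181/10, 161/10)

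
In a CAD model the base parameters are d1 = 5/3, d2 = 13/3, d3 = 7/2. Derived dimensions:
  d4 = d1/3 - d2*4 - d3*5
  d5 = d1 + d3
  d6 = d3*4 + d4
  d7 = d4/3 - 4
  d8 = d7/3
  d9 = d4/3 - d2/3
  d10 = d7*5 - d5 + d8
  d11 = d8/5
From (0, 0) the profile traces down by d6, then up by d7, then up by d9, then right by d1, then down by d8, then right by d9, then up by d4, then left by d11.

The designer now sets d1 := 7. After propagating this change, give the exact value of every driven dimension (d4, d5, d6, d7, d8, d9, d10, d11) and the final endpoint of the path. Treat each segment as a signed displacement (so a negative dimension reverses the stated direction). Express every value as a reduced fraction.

Apply edit: d1 := 7
  d4 = d1/3 - d2*4 - d3*5 = -65/2
  d5 = d1 + d3 = 21/2
  d6 = d3*4 + d4 = -37/2
  d7 = d4/3 - 4 = -89/6
  d8 = d7/3 = -89/18
  d9 = d4/3 - d2/3 = -221/18
  d10 = d7*5 - d5 + d8 = -1613/18
  d11 = d8/5 = -89/90
Walk from origin (0, 0):
  seg 1: down by d6 = -37/2 → (0, 37/2)
  seg 2: up by d7 = -89/6 → (0, 11/3)
  seg 3: up by d9 = -221/18 → (0, -155/18)
  seg 4: right by d1 = 7 → (7, -155/18)
  seg 5: down by d8 = -89/18 → (7, -11/3)
  seg 6: right by d9 = -221/18 → (-95/18, -11/3)
  seg 7: up by d4 = -65/2 → (-95/18, -217/6)
  seg 8: left by d11 = -89/90 → (-193/45, -217/6)

d4 = -65/2
d5 = 21/2
d6 = -37/2
d7 = -89/6
d8 = -89/18
d9 = -221/18
d10 = -1613/18
d11 = -89/90
endpoint = (-193/45, -217/6)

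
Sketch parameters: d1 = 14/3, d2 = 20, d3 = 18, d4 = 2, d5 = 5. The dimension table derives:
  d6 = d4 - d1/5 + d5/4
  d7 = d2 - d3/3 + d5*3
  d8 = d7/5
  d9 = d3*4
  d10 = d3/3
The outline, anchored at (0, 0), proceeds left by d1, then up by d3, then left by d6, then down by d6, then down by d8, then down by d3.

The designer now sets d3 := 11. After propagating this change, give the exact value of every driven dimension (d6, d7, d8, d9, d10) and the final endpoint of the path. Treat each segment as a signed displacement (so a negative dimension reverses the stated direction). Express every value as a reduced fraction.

Apply edit: d3 := 11
  d6 = d4 - d1/5 + d5/4 = 139/60
  d7 = d2 - d3/3 + d5*3 = 94/3
  d8 = d7/5 = 94/15
  d9 = d3*4 = 44
  d10 = d3/3 = 11/3
Walk from origin (0, 0):
  seg 1: left by d1 = 14/3 → (-14/3, 0)
  seg 2: up by d3 = 11 → (-14/3, 11)
  seg 3: left by d6 = 139/60 → (-419/60, 11)
  seg 4: down by d6 = 139/60 → (-419/60, 521/60)
  seg 5: down by d8 = 94/15 → (-419/60, 29/12)
  seg 6: down by d3 = 11 → (-419/60, -103/12)

d6 = 139/60
d7 = 94/3
d8 = 94/15
d9 = 44
d10 = 11/3
endpoint = (-419/60, -103/12)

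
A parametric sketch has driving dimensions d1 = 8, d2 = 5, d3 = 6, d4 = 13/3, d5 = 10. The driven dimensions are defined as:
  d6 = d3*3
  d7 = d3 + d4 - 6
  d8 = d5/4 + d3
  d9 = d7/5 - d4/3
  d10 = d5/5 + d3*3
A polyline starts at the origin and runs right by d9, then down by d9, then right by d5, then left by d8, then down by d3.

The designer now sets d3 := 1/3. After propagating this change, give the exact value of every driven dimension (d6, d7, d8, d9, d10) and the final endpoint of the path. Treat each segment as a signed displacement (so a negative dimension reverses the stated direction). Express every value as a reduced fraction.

d6 = 1
d7 = -4/3
d8 = 17/6
d9 = -77/45
d10 = 3
endpoint = (491/90, 62/45)

Apply edit: d3 := 1/3
  d6 = d3*3 = 1
  d7 = d3 + d4 - 6 = -4/3
  d8 = d5/4 + d3 = 17/6
  d9 = d7/5 - d4/3 = -77/45
  d10 = d5/5 + d3*3 = 3
Walk from origin (0, 0):
  seg 1: right by d9 = -77/45 → (-77/45, 0)
  seg 2: down by d9 = -77/45 → (-77/45, 77/45)
  seg 3: right by d5 = 10 → (373/45, 77/45)
  seg 4: left by d8 = 17/6 → (491/90, 77/45)
  seg 5: down by d3 = 1/3 → (491/90, 62/45)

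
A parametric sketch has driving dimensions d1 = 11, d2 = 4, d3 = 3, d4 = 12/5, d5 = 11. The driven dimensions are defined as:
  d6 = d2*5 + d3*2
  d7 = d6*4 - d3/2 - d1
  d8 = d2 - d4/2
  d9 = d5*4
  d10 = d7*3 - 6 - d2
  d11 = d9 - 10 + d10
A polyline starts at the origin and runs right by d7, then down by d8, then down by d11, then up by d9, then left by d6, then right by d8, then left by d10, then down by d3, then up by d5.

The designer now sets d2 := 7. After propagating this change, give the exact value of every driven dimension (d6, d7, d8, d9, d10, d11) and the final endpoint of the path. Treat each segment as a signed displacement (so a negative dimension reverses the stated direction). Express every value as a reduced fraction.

d6 = 41
d7 = 303/2
d8 = 29/5
d9 = 44
d10 = 883/2
d11 = 951/2
endpoint = (-1626/5, -4293/10)

Apply edit: d2 := 7
  d6 = d2*5 + d3*2 = 41
  d7 = d6*4 - d3/2 - d1 = 303/2
  d8 = d2 - d4/2 = 29/5
  d9 = d5*4 = 44
  d10 = d7*3 - 6 - d2 = 883/2
  d11 = d9 - 10 + d10 = 951/2
Walk from origin (0, 0):
  seg 1: right by d7 = 303/2 → (303/2, 0)
  seg 2: down by d8 = 29/5 → (303/2, -29/5)
  seg 3: down by d11 = 951/2 → (303/2, -4813/10)
  seg 4: up by d9 = 44 → (303/2, -4373/10)
  seg 5: left by d6 = 41 → (221/2, -4373/10)
  seg 6: right by d8 = 29/5 → (1163/10, -4373/10)
  seg 7: left by d10 = 883/2 → (-1626/5, -4373/10)
  seg 8: down by d3 = 3 → (-1626/5, -4403/10)
  seg 9: up by d5 = 11 → (-1626/5, -4293/10)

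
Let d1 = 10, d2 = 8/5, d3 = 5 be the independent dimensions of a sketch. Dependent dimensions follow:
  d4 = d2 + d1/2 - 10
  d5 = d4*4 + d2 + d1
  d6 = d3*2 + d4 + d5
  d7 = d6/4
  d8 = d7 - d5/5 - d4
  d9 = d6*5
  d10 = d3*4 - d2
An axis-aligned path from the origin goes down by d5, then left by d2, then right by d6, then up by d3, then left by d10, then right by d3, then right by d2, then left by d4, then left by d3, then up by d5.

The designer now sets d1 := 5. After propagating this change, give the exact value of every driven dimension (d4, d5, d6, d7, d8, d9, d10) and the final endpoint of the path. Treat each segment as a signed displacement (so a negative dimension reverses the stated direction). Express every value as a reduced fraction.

d4 = -59/10
d5 = -17
d6 = -129/10
d7 = -129/40
d8 = 243/40
d9 = -129/2
d10 = 92/5
endpoint = (-127/5, 5)

Apply edit: d1 := 5
  d4 = d2 + d1/2 - 10 = -59/10
  d5 = d4*4 + d2 + d1 = -17
  d6 = d3*2 + d4 + d5 = -129/10
  d7 = d6/4 = -129/40
  d8 = d7 - d5/5 - d4 = 243/40
  d9 = d6*5 = -129/2
  d10 = d3*4 - d2 = 92/5
Walk from origin (0, 0):
  seg 1: down by d5 = -17 → (0, 17)
  seg 2: left by d2 = 8/5 → (-8/5, 17)
  seg 3: right by d6 = -129/10 → (-29/2, 17)
  seg 4: up by d3 = 5 → (-29/2, 22)
  seg 5: left by d10 = 92/5 → (-329/10, 22)
  seg 6: right by d3 = 5 → (-279/10, 22)
  seg 7: right by d2 = 8/5 → (-263/10, 22)
  seg 8: left by d4 = -59/10 → (-102/5, 22)
  seg 9: left by d3 = 5 → (-127/5, 22)
  seg 10: up by d5 = -17 → (-127/5, 5)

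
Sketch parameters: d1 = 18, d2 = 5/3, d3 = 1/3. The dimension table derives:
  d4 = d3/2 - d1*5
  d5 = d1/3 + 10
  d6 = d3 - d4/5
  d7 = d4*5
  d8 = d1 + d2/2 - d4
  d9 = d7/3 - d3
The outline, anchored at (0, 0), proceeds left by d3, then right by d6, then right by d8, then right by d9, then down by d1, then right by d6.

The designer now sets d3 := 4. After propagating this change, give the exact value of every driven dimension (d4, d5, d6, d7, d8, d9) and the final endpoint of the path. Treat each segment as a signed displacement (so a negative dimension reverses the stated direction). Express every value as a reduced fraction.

d4 = -88
d5 = 16
d6 = 108/5
d7 = -440
d8 = 641/6
d9 = -452/3
endpoint = (-139/30, -18)

Apply edit: d3 := 4
  d4 = d3/2 - d1*5 = -88
  d5 = d1/3 + 10 = 16
  d6 = d3 - d4/5 = 108/5
  d7 = d4*5 = -440
  d8 = d1 + d2/2 - d4 = 641/6
  d9 = d7/3 - d3 = -452/3
Walk from origin (0, 0):
  seg 1: left by d3 = 4 → (-4, 0)
  seg 2: right by d6 = 108/5 → (88/5, 0)
  seg 3: right by d8 = 641/6 → (3733/30, 0)
  seg 4: right by d9 = -452/3 → (-787/30, 0)
  seg 5: down by d1 = 18 → (-787/30, -18)
  seg 6: right by d6 = 108/5 → (-139/30, -18)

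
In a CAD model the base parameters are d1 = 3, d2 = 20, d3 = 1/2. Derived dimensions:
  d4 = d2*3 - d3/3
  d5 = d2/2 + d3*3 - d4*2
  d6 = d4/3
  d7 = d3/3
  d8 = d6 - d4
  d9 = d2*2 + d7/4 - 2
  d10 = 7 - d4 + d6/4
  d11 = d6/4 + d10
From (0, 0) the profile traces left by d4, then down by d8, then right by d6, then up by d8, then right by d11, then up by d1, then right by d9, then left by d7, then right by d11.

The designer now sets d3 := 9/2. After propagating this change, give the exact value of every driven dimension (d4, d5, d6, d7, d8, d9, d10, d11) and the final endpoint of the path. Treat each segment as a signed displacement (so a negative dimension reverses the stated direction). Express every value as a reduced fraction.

Apply edit: d3 := 9/2
  d4 = d2*3 - d3/3 = 117/2
  d5 = d2/2 + d3*3 - d4*2 = -187/2
  d6 = d4/3 = 39/2
  d7 = d3/3 = 3/2
  d8 = d6 - d4 = -39
  d9 = d2*2 + d7/4 - 2 = 307/8
  d10 = 7 - d4 + d6/4 = -373/8
  d11 = d6/4 + d10 = -167/4
Walk from origin (0, 0):
  seg 1: left by d4 = 117/2 → (-117/2, 0)
  seg 2: down by d8 = -39 → (-117/2, 39)
  seg 3: right by d6 = 39/2 → (-39, 39)
  seg 4: up by d8 = -39 → (-39, 0)
  seg 5: right by d11 = -167/4 → (-323/4, 0)
  seg 6: up by d1 = 3 → (-323/4, 3)
  seg 7: right by d9 = 307/8 → (-339/8, 3)
  seg 8: left by d7 = 3/2 → (-351/8, 3)
  seg 9: right by d11 = -167/4 → (-685/8, 3)

d4 = 117/2
d5 = -187/2
d6 = 39/2
d7 = 3/2
d8 = -39
d9 = 307/8
d10 = -373/8
d11 = -167/4
endpoint = (-685/8, 3)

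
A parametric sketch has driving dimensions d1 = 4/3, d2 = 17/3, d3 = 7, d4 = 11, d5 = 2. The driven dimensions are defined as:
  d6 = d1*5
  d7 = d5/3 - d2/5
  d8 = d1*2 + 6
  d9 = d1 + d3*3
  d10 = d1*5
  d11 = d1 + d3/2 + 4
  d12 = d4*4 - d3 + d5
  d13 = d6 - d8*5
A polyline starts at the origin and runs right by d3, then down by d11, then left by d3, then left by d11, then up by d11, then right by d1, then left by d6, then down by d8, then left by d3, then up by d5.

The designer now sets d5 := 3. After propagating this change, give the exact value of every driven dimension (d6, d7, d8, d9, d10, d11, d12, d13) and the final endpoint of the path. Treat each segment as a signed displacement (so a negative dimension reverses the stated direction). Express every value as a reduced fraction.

d6 = 20/3
d7 = -2/15
d8 = 26/3
d9 = 67/3
d10 = 20/3
d11 = 53/6
d12 = 40
d13 = -110/3
endpoint = (-127/6, -17/3)

Apply edit: d5 := 3
  d6 = d1*5 = 20/3
  d7 = d5/3 - d2/5 = -2/15
  d8 = d1*2 + 6 = 26/3
  d9 = d1 + d3*3 = 67/3
  d10 = d1*5 = 20/3
  d11 = d1 + d3/2 + 4 = 53/6
  d12 = d4*4 - d3 + d5 = 40
  d13 = d6 - d8*5 = -110/3
Walk from origin (0, 0):
  seg 1: right by d3 = 7 → (7, 0)
  seg 2: down by d11 = 53/6 → (7, -53/6)
  seg 3: left by d3 = 7 → (0, -53/6)
  seg 4: left by d11 = 53/6 → (-53/6, -53/6)
  seg 5: up by d11 = 53/6 → (-53/6, 0)
  seg 6: right by d1 = 4/3 → (-15/2, 0)
  seg 7: left by d6 = 20/3 → (-85/6, 0)
  seg 8: down by d8 = 26/3 → (-85/6, -26/3)
  seg 9: left by d3 = 7 → (-127/6, -26/3)
  seg 10: up by d5 = 3 → (-127/6, -17/3)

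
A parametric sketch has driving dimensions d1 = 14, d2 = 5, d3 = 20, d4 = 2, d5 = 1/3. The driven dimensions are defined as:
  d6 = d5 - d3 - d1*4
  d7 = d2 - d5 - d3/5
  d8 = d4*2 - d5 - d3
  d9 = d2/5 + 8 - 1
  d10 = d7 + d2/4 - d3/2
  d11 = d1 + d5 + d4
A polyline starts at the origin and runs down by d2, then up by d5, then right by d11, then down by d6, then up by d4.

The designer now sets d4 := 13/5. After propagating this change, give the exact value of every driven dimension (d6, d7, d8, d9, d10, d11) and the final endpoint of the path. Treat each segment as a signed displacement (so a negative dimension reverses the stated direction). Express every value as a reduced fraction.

d6 = -227/3
d7 = 2/3
d8 = -227/15
d9 = 8
d10 = -97/12
d11 = 254/15
endpoint = (254/15, 368/5)

Apply edit: d4 := 13/5
  d6 = d5 - d3 - d1*4 = -227/3
  d7 = d2 - d5 - d3/5 = 2/3
  d8 = d4*2 - d5 - d3 = -227/15
  d9 = d2/5 + 8 - 1 = 8
  d10 = d7 + d2/4 - d3/2 = -97/12
  d11 = d1 + d5 + d4 = 254/15
Walk from origin (0, 0):
  seg 1: down by d2 = 5 → (0, -5)
  seg 2: up by d5 = 1/3 → (0, -14/3)
  seg 3: right by d11 = 254/15 → (254/15, -14/3)
  seg 4: down by d6 = -227/3 → (254/15, 71)
  seg 5: up by d4 = 13/5 → (254/15, 368/5)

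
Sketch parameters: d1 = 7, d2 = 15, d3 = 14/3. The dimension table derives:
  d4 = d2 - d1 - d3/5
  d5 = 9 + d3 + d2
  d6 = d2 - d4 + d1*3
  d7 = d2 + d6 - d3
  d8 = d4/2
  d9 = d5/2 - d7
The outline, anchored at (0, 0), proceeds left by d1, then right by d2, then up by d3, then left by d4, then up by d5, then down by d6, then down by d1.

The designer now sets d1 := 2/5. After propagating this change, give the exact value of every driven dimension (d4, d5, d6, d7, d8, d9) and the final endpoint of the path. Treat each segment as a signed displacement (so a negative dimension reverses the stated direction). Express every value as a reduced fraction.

Apply edit: d1 := 2/5
  d4 = d2 - d1 - d3/5 = 41/3
  d5 = 9 + d3 + d2 = 86/3
  d6 = d2 - d4 + d1*3 = 38/15
  d7 = d2 + d6 - d3 = 193/15
  d8 = d4/2 = 41/6
  d9 = d5/2 - d7 = 22/15
Walk from origin (0, 0):
  seg 1: left by d1 = 2/5 → (-2/5, 0)
  seg 2: right by d2 = 15 → (73/5, 0)
  seg 3: up by d3 = 14/3 → (73/5, 14/3)
  seg 4: left by d4 = 41/3 → (14/15, 14/3)
  seg 5: up by d5 = 86/3 → (14/15, 100/3)
  seg 6: down by d6 = 38/15 → (14/15, 154/5)
  seg 7: down by d1 = 2/5 → (14/15, 152/5)

d4 = 41/3
d5 = 86/3
d6 = 38/15
d7 = 193/15
d8 = 41/6
d9 = 22/15
endpoint = (14/15, 152/5)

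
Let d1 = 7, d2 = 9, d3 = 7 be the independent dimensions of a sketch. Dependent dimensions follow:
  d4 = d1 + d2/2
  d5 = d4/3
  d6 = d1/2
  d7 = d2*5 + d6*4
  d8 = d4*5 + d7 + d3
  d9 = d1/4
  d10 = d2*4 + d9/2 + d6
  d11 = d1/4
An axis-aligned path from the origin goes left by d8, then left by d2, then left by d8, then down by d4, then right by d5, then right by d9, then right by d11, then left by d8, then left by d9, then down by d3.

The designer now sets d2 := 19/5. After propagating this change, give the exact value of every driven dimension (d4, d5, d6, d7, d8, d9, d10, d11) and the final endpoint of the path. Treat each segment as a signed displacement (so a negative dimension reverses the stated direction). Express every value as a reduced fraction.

d4 = 89/10
d5 = 89/30
d6 = 7/2
d7 = 33
d8 = 169/2
d9 = 7/4
d10 = 783/40
d11 = 7/4
endpoint = (-3031/12, -159/10)

Apply edit: d2 := 19/5
  d4 = d1 + d2/2 = 89/10
  d5 = d4/3 = 89/30
  d6 = d1/2 = 7/2
  d7 = d2*5 + d6*4 = 33
  d8 = d4*5 + d7 + d3 = 169/2
  d9 = d1/4 = 7/4
  d10 = d2*4 + d9/2 + d6 = 783/40
  d11 = d1/4 = 7/4
Walk from origin (0, 0):
  seg 1: left by d8 = 169/2 → (-169/2, 0)
  seg 2: left by d2 = 19/5 → (-883/10, 0)
  seg 3: left by d8 = 169/2 → (-864/5, 0)
  seg 4: down by d4 = 89/10 → (-864/5, -89/10)
  seg 5: right by d5 = 89/30 → (-1019/6, -89/10)
  seg 6: right by d9 = 7/4 → (-2017/12, -89/10)
  seg 7: right by d11 = 7/4 → (-499/3, -89/10)
  seg 8: left by d8 = 169/2 → (-1505/6, -89/10)
  seg 9: left by d9 = 7/4 → (-3031/12, -89/10)
  seg 10: down by d3 = 7 → (-3031/12, -159/10)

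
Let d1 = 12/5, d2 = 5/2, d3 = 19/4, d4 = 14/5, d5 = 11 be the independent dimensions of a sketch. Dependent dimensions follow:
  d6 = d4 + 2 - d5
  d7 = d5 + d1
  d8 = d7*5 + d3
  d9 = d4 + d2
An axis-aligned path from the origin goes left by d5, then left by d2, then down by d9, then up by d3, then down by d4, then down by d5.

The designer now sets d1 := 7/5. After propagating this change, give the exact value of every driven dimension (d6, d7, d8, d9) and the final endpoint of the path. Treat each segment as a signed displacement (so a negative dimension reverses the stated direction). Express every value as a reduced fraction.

d6 = -31/5
d7 = 62/5
d8 = 267/4
d9 = 53/10
endpoint = (-27/2, -287/20)

Apply edit: d1 := 7/5
  d6 = d4 + 2 - d5 = -31/5
  d7 = d5 + d1 = 62/5
  d8 = d7*5 + d3 = 267/4
  d9 = d4 + d2 = 53/10
Walk from origin (0, 0):
  seg 1: left by d5 = 11 → (-11, 0)
  seg 2: left by d2 = 5/2 → (-27/2, 0)
  seg 3: down by d9 = 53/10 → (-27/2, -53/10)
  seg 4: up by d3 = 19/4 → (-27/2, -11/20)
  seg 5: down by d4 = 14/5 → (-27/2, -67/20)
  seg 6: down by d5 = 11 → (-27/2, -287/20)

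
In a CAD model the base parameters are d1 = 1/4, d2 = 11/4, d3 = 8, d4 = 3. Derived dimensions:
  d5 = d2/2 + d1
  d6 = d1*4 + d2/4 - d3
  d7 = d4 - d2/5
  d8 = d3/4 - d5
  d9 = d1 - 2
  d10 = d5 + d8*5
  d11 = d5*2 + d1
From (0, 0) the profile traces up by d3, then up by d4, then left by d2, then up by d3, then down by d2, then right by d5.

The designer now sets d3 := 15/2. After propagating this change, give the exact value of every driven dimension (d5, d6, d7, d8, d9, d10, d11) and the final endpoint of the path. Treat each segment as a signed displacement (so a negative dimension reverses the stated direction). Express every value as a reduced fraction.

d5 = 13/8
d6 = -93/16
d7 = 49/20
d8 = 1/4
d9 = -7/4
d10 = 23/8
d11 = 7/2
endpoint = (-9/8, 61/4)

Apply edit: d3 := 15/2
  d5 = d2/2 + d1 = 13/8
  d6 = d1*4 + d2/4 - d3 = -93/16
  d7 = d4 - d2/5 = 49/20
  d8 = d3/4 - d5 = 1/4
  d9 = d1 - 2 = -7/4
  d10 = d5 + d8*5 = 23/8
  d11 = d5*2 + d1 = 7/2
Walk from origin (0, 0):
  seg 1: up by d3 = 15/2 → (0, 15/2)
  seg 2: up by d4 = 3 → (0, 21/2)
  seg 3: left by d2 = 11/4 → (-11/4, 21/2)
  seg 4: up by d3 = 15/2 → (-11/4, 18)
  seg 5: down by d2 = 11/4 → (-11/4, 61/4)
  seg 6: right by d5 = 13/8 → (-9/8, 61/4)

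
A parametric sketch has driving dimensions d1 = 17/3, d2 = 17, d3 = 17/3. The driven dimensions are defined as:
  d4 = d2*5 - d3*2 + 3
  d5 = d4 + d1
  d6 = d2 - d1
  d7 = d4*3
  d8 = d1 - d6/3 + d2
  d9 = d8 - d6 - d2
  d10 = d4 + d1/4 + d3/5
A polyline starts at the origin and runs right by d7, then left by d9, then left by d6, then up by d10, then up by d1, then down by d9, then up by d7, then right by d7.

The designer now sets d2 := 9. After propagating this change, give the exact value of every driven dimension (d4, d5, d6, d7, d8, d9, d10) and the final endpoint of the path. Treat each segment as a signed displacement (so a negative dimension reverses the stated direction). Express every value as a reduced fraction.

d4 = 110/3
d5 = 127/3
d6 = 10/3
d7 = 110
d8 = 122/9
d9 = 11/9
d10 = 2353/60
endpoint = (1939/9, 27659/180)

Apply edit: d2 := 9
  d4 = d2*5 - d3*2 + 3 = 110/3
  d5 = d4 + d1 = 127/3
  d6 = d2 - d1 = 10/3
  d7 = d4*3 = 110
  d8 = d1 - d6/3 + d2 = 122/9
  d9 = d8 - d6 - d2 = 11/9
  d10 = d4 + d1/4 + d3/5 = 2353/60
Walk from origin (0, 0):
  seg 1: right by d7 = 110 → (110, 0)
  seg 2: left by d9 = 11/9 → (979/9, 0)
  seg 3: left by d6 = 10/3 → (949/9, 0)
  seg 4: up by d10 = 2353/60 → (949/9, 2353/60)
  seg 5: up by d1 = 17/3 → (949/9, 2693/60)
  seg 6: down by d9 = 11/9 → (949/9, 7859/180)
  seg 7: up by d7 = 110 → (949/9, 27659/180)
  seg 8: right by d7 = 110 → (1939/9, 27659/180)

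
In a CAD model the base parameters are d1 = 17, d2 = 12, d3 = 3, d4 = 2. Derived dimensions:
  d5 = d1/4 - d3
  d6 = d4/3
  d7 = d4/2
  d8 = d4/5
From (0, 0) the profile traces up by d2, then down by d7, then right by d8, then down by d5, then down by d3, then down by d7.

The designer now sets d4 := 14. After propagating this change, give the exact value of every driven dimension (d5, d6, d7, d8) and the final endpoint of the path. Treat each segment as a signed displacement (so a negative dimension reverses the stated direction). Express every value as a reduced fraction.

d5 = 5/4
d6 = 14/3
d7 = 7
d8 = 14/5
endpoint = (14/5, -25/4)

Apply edit: d4 := 14
  d5 = d1/4 - d3 = 5/4
  d6 = d4/3 = 14/3
  d7 = d4/2 = 7
  d8 = d4/5 = 14/5
Walk from origin (0, 0):
  seg 1: up by d2 = 12 → (0, 12)
  seg 2: down by d7 = 7 → (0, 5)
  seg 3: right by d8 = 14/5 → (14/5, 5)
  seg 4: down by d5 = 5/4 → (14/5, 15/4)
  seg 5: down by d3 = 3 → (14/5, 3/4)
  seg 6: down by d7 = 7 → (14/5, -25/4)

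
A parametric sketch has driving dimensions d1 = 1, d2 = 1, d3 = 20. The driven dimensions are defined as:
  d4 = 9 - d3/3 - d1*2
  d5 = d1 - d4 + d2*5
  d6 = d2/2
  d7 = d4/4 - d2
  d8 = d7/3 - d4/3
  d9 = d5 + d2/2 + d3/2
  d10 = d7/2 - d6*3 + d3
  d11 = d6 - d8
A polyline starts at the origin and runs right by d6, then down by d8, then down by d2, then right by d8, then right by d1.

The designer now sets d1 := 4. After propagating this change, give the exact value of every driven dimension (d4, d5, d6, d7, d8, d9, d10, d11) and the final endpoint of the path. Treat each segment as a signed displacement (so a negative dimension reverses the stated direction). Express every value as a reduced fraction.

d4 = -17/3
d5 = 44/3
d6 = 1/2
d7 = -29/12
d8 = 13/12
d9 = 151/6
d10 = 415/24
d11 = -7/12
endpoint = (67/12, -25/12)

Apply edit: d1 := 4
  d4 = 9 - d3/3 - d1*2 = -17/3
  d5 = d1 - d4 + d2*5 = 44/3
  d6 = d2/2 = 1/2
  d7 = d4/4 - d2 = -29/12
  d8 = d7/3 - d4/3 = 13/12
  d9 = d5 + d2/2 + d3/2 = 151/6
  d10 = d7/2 - d6*3 + d3 = 415/24
  d11 = d6 - d8 = -7/12
Walk from origin (0, 0):
  seg 1: right by d6 = 1/2 → (1/2, 0)
  seg 2: down by d8 = 13/12 → (1/2, -13/12)
  seg 3: down by d2 = 1 → (1/2, -25/12)
  seg 4: right by d8 = 13/12 → (19/12, -25/12)
  seg 5: right by d1 = 4 → (67/12, -25/12)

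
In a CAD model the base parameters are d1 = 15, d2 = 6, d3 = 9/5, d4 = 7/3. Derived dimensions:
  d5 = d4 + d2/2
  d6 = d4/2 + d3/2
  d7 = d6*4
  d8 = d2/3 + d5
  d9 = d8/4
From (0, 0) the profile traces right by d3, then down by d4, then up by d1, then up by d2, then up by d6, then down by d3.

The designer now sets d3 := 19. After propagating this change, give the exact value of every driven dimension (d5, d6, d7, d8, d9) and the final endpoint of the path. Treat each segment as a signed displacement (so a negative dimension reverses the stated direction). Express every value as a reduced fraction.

Apply edit: d3 := 19
  d5 = d4 + d2/2 = 16/3
  d6 = d4/2 + d3/2 = 32/3
  d7 = d6*4 = 128/3
  d8 = d2/3 + d5 = 22/3
  d9 = d8/4 = 11/6
Walk from origin (0, 0):
  seg 1: right by d3 = 19 → (19, 0)
  seg 2: down by d4 = 7/3 → (19, -7/3)
  seg 3: up by d1 = 15 → (19, 38/3)
  seg 4: up by d2 = 6 → (19, 56/3)
  seg 5: up by d6 = 32/3 → (19, 88/3)
  seg 6: down by d3 = 19 → (19, 31/3)

d5 = 16/3
d6 = 32/3
d7 = 128/3
d8 = 22/3
d9 = 11/6
endpoint = (19, 31/3)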